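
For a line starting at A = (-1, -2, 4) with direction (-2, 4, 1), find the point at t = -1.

P(t) = A + t·d
  = (-1 + (-2)·(-1), -2 + 4·(-1), 4 + 1·(-1))
  = (-1 + 2, -2 - 4, 4 - 1)
  = (1, -6, 3)

(1, -6, 3)


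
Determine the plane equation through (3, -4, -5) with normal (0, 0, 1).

The plane through P with normal n = (a, b, c) satisfies n·(r - P) = 0,
i.e. ax + by + cz = a·x₀ + b·y₀ + c·z₀.
d = 0·3 + 0·(-4) + 1·(-5)
  = 0 + 0 - 5
  = -5
Equation: z = -5

z = -5


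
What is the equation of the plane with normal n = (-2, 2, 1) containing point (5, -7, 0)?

The plane through P with normal n = (a, b, c) satisfies n·(r - P) = 0,
i.e. ax + by + cz = a·x₀ + b·y₀ + c·z₀.
d = (-2)·5 + 2·(-7) + 1·0
  = -10 - 14 + 0
  = -24
Equation: -2x + 2y + z = -24

-2x + 2y + z = -24


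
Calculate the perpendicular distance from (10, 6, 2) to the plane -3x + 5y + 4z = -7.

distance = |a·x₀ + b·y₀ + c·z₀ - d| / √(a² + b² + c²)
  = |(-3)·10 + 5·6 + 4·2 - (-7)| / √((-3)² + 5² + 4²)
  = |-30 + 30 + 8 + 7| / √(9 + 25 + 16)
  = |15| / √50
  = 15 / 7.071
  ≈ 2.121

2.121


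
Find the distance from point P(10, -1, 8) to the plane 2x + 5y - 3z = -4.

distance = |a·x₀ + b·y₀ + c·z₀ - d| / √(a² + b² + c²)
  = |2·10 + 5·(-1) + (-3)·8 - (-4)| / √(2² + 5² + (-3)²)
  = |20 - 5 - 24 + 4| / √(4 + 25 + 9)
  = |-5| / √38
  = 5 / 6.164
  ≈ 0.8111

0.8111


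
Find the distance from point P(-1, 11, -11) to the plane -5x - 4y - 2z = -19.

distance = |a·x₀ + b·y₀ + c·z₀ - d| / √(a² + b² + c²)
  = |(-5)·(-1) + (-4)·11 + (-2)·(-11) - (-19)| / √((-5)² + (-4)² + (-2)²)
  = |5 - 44 + 22 + 19| / √(25 + 16 + 4)
  = |2| / √45
  = 2 / 6.708
  ≈ 0.2981

0.2981


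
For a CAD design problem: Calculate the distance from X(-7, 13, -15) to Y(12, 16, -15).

d = √[(x₂-x₁)² + (y₂-y₁)² + (z₂-z₁)²]
  = √[19² + 3² + 0²]
  = √[361 + 9 + 0]
  = √370
  ≈ 19.24

19.24


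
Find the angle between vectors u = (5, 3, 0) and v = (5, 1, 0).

u·v = 5·5 + 3·1 + 0·0 = 25 + 3 + 0 = 28
|u| = √(5² + 3² + 0²) = √34 ≈ 5.831
|v| = √(5² + 1² + 0²) = √26 ≈ 5.099
cos θ = (u·v)/(|u||v|) = 28/(5.831·5.099) ≈ 0.9417
θ = arccos(0.9417) ≈ 19.65°

19.65°


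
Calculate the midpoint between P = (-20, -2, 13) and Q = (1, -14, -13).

M = ((x₁+x₂)/2, (y₁+y₂)/2, (z₁+z₂)/2)
  = ((-20 + 1)/2, (-2 - 14)/2, (13 - 13)/2)
  = (-19/2, -16/2, 0/2)
  = (-9.5, -8, 0)

(-9.5, -8, 0)


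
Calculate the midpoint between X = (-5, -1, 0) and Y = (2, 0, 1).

M = ((x₁+x₂)/2, (y₁+y₂)/2, (z₁+z₂)/2)
  = ((-5 + 2)/2, (-1 + 0)/2, (0 + 1)/2)
  = (-3/2, -1/2, 1/2)
  = (-1.5, -0.5, 0.5)

(-1.5, -0.5, 0.5)


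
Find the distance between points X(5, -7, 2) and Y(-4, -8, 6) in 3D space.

d = √[(x₂-x₁)² + (y₂-y₁)² + (z₂-z₁)²]
  = √[(-9)² + (-1)² + 4²]
  = √[81 + 1 + 16]
  = √98
  ≈ 9.899

9.899


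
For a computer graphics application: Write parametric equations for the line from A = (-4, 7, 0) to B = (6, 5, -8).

Direction vector d = B - A = (6 + 4, 5 - 7, -8 + 0) = (10, -2, -8)
Parametric form r = A + t·d:
x = -4 + 10t, y = 7 - 2t, z = 0 - 8t

x = -4 + 10t, y = 7 - 2t, z = 0 - 8t


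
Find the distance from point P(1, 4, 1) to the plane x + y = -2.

distance = |a·x₀ + b·y₀ + c·z₀ - d| / √(a² + b² + c²)
  = |1·1 + 1·4 + 0·1 - (-2)| / √(1² + 1² + 0²)
  = |1 + 4 + 0 + 2| / √(1 + 1 + 0)
  = |7| / √2
  = 7 / 1.414
  ≈ 4.95

4.95


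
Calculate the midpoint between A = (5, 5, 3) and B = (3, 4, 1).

M = ((x₁+x₂)/2, (y₁+y₂)/2, (z₁+z₂)/2)
  = ((5 + 3)/2, (5 + 4)/2, (3 + 1)/2)
  = (8/2, 9/2, 4/2)
  = (4, 4.5, 2)

(4, 4.5, 2)


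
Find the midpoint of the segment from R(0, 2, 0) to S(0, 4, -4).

M = ((x₁+x₂)/2, (y₁+y₂)/2, (z₁+z₂)/2)
  = ((0 + 0)/2, (2 + 4)/2, (0 - 4)/2)
  = (0/2, 6/2, -4/2)
  = (0, 3, -2)

(0, 3, -2)


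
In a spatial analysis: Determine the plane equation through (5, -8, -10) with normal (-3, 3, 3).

The plane through P with normal n = (a, b, c) satisfies n·(r - P) = 0,
i.e. ax + by + cz = a·x₀ + b·y₀ + c·z₀.
d = (-3)·5 + 3·(-8) + 3·(-10)
  = -15 - 24 - 30
  = -69
Equation: -3x + 3y + 3z = -69

-3x + 3y + 3z = -69


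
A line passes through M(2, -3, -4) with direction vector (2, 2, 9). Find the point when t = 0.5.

P(t) = M + t·d
  = (2 + 2·0.5, -3 + 2·0.5, -4 + 9·0.5)
  = (2 + 1, -3 + 1, -4 + 4.5)
  = (3, -2, 0.5)

(3, -2, 0.5)


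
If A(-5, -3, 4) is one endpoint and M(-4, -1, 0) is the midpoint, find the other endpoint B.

B = 2M - A
  = (2·(-4) - (-5), 2·(-1) - (-3), 2·0 - 4)
  = (-8 + 5, -2 + 3, 0 - 4)
  = (-3, 1, -4)

(-3, 1, -4)


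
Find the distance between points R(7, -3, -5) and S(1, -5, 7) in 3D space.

d = √[(x₂-x₁)² + (y₂-y₁)² + (z₂-z₁)²]
  = √[(-6)² + (-2)² + 12²]
  = √[36 + 4 + 144]
  = √184
  ≈ 13.56

13.56


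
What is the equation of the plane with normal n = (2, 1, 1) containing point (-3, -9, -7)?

The plane through P with normal n = (a, b, c) satisfies n·(r - P) = 0,
i.e. ax + by + cz = a·x₀ + b·y₀ + c·z₀.
d = 2·(-3) + 1·(-9) + 1·(-7)
  = -6 - 9 - 7
  = -22
Equation: 2x + y + z = -22

2x + y + z = -22


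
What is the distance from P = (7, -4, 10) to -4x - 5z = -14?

distance = |a·x₀ + b·y₀ + c·z₀ - d| / √(a² + b² + c²)
  = |(-4)·7 + 0·(-4) + (-5)·10 - (-14)| / √((-4)² + 0² + (-5)²)
  = |-28 + 0 - 50 + 14| / √(16 + 0 + 25)
  = |-64| / √41
  = 64 / 6.403
  ≈ 9.995

9.995


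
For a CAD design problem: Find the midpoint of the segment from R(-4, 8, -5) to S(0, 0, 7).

M = ((x₁+x₂)/2, (y₁+y₂)/2, (z₁+z₂)/2)
  = ((-4 + 0)/2, (8 + 0)/2, (-5 + 7)/2)
  = (-4/2, 8/2, 2/2)
  = (-2, 4, 1)

(-2, 4, 1)


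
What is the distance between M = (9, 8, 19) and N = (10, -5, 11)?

d = √[(x₂-x₁)² + (y₂-y₁)² + (z₂-z₁)²]
  = √[1² + (-13)² + (-8)²]
  = √[1 + 169 + 64]
  = √234
  ≈ 15.3

15.3


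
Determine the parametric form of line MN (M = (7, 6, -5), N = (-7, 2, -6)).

Direction vector d = N - M = (-7 - 7, 2 - 6, -6 + 5) = (-14, -4, -1)
Parametric form r = M + t·d:
x = 7 - 14t, y = 6 - 4t, z = -5 - t

x = 7 - 14t, y = 6 - 4t, z = -5 - t


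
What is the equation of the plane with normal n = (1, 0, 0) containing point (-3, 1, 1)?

The plane through P with normal n = (a, b, c) satisfies n·(r - P) = 0,
i.e. ax + by + cz = a·x₀ + b·y₀ + c·z₀.
d = 1·(-3) + 0·1 + 0·1
  = -3 + 0 + 0
  = -3
Equation: x = -3

x = -3


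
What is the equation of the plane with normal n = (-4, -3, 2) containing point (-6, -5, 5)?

The plane through P with normal n = (a, b, c) satisfies n·(r - P) = 0,
i.e. ax + by + cz = a·x₀ + b·y₀ + c·z₀.
d = (-4)·(-6) + (-3)·(-5) + 2·5
  = 24 + 15 + 10
  = 49
Equation: -4x - 3y + 2z = 49

-4x - 3y + 2z = 49


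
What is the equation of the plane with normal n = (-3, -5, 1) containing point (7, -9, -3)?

The plane through P with normal n = (a, b, c) satisfies n·(r - P) = 0,
i.e. ax + by + cz = a·x₀ + b·y₀ + c·z₀.
d = (-3)·7 + (-5)·(-9) + 1·(-3)
  = -21 + 45 - 3
  = 21
Equation: -3x - 5y + z = 21

-3x - 5y + z = 21


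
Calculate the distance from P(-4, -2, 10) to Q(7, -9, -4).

d = √[(x₂-x₁)² + (y₂-y₁)² + (z₂-z₁)²]
  = √[11² + (-7)² + (-14)²]
  = √[121 + 49 + 196]
  = √366
  ≈ 19.13

19.13


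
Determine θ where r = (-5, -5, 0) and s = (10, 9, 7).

r·s = (-5)·10 + (-5)·9 + 0·7 = -50 - 45 + 0 = -95
|r| = √((-5)² + (-5)² + 0²) = √50 ≈ 7.071
|s| = √(10² + 9² + 7²) = √230 ≈ 15.17
cos θ = (r·s)/(|r||s|) = -95/(7.071·15.17) ≈ -0.8859
θ = arccos(-0.8859) ≈ 152.4°

152.4°


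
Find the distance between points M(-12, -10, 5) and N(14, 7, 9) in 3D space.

d = √[(x₂-x₁)² + (y₂-y₁)² + (z₂-z₁)²]
  = √[26² + 17² + 4²]
  = √[676 + 289 + 16]
  = √981
  ≈ 31.32

31.32


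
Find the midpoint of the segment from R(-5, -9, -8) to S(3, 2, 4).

M = ((x₁+x₂)/2, (y₁+y₂)/2, (z₁+z₂)/2)
  = ((-5 + 3)/2, (-9 + 2)/2, (-8 + 4)/2)
  = (-2/2, -7/2, -4/2)
  = (-1, -3.5, -2)

(-1, -3.5, -2)


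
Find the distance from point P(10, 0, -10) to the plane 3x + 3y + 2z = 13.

distance = |a·x₀ + b·y₀ + c·z₀ - d| / √(a² + b² + c²)
  = |3·10 + 3·0 + 2·(-10) - 13| / √(3² + 3² + 2²)
  = |30 + 0 - 20 - 13| / √(9 + 9 + 4)
  = |-3| / √22
  = 3 / 4.69
  ≈ 0.6396

0.6396


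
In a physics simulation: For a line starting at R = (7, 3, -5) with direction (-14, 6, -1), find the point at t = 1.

P(t) = R + t·d
  = (7 + (-14)·1, 3 + 6·1, -5 + (-1)·1)
  = (7 - 14, 3 + 6, -5 - 1)
  = (-7, 9, -6)

(-7, 9, -6)


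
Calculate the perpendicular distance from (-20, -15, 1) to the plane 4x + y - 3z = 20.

distance = |a·x₀ + b·y₀ + c·z₀ - d| / √(a² + b² + c²)
  = |4·(-20) + 1·(-15) + (-3)·1 - 20| / √(4² + 1² + (-3)²)
  = |-80 - 15 - 3 - 20| / √(16 + 1 + 9)
  = |-118| / √26
  = 118 / 5.099
  ≈ 23.14

23.14


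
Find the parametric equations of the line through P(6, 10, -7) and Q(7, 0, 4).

Direction vector d = Q - P = (7 - 6, 0 - 10, 4 + 7) = (1, -10, 11)
Parametric form r = P + t·d:
x = 6 + t, y = 10 - 10t, z = -7 + 11t

x = 6 + t, y = 10 - 10t, z = -7 + 11t


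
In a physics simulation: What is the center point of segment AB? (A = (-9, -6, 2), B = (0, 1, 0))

M = ((x₁+x₂)/2, (y₁+y₂)/2, (z₁+z₂)/2)
  = ((-9 + 0)/2, (-6 + 1)/2, (2 + 0)/2)
  = (-9/2, -5/2, 2/2)
  = (-4.5, -2.5, 1)

(-4.5, -2.5, 1)


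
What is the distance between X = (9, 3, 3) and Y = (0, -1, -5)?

d = √[(x₂-x₁)² + (y₂-y₁)² + (z₂-z₁)²]
  = √[(-9)² + (-4)² + (-8)²]
  = √[81 + 16 + 64]
  = √161
  ≈ 12.69

12.69


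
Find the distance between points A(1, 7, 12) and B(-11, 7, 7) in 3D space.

d = √[(x₂-x₁)² + (y₂-y₁)² + (z₂-z₁)²]
  = √[(-12)² + 0² + (-5)²]
  = √[144 + 0 + 25]
  = √169
  ≈ 13

13


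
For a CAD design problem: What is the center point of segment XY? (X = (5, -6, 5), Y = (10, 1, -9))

M = ((x₁+x₂)/2, (y₁+y₂)/2, (z₁+z₂)/2)
  = ((5 + 10)/2, (-6 + 1)/2, (5 - 9)/2)
  = (15/2, -5/2, -4/2)
  = (7.5, -2.5, -2)

(7.5, -2.5, -2)


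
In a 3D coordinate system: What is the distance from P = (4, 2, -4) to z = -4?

distance = |a·x₀ + b·y₀ + c·z₀ - d| / √(a² + b² + c²)
  = |0·4 + 0·2 + 1·(-4) - (-4)| / √(0² + 0² + 1²)
  = |0 + 0 - 4 + 4| / √(0 + 0 + 1)
  = |0| / √1
  = 0 / 1
  ≈ 0

0


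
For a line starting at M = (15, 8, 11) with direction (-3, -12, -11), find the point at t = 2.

P(t) = M + t·d
  = (15 + (-3)·2, 8 + (-12)·2, 11 + (-11)·2)
  = (15 - 6, 8 - 24, 11 - 22)
  = (9, -16, -11)

(9, -16, -11)


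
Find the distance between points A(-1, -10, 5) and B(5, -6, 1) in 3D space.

d = √[(x₂-x₁)² + (y₂-y₁)² + (z₂-z₁)²]
  = √[6² + 4² + (-4)²]
  = √[36 + 16 + 16]
  = √68
  ≈ 8.246

8.246


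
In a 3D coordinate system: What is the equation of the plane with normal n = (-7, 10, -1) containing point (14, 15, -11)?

The plane through P with normal n = (a, b, c) satisfies n·(r - P) = 0,
i.e. ax + by + cz = a·x₀ + b·y₀ + c·z₀.
d = (-7)·14 + 10·15 + (-1)·(-11)
  = -98 + 150 + 11
  = 63
Equation: -7x + 10y - z = 63

-7x + 10y - z = 63


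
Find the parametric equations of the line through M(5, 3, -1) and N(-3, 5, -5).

Direction vector d = N - M = (-3 - 5, 5 - 3, -5 + 1) = (-8, 2, -4)
Parametric form r = M + t·d:
x = 5 - 8t, y = 3 + 2t, z = -1 - 4t

x = 5 - 8t, y = 3 + 2t, z = -1 - 4t


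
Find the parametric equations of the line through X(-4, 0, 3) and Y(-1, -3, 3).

Direction vector d = Y - X = (-1 + 4, -3 + 0, 3 - 3) = (3, -3, 0)
Parametric form r = X + t·d:
x = -4 + 3t, y = 0 - 3t, z = 3

x = -4 + 3t, y = 0 - 3t, z = 3


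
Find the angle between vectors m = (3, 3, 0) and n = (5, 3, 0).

m·n = 3·5 + 3·3 + 0·0 = 15 + 9 + 0 = 24
|m| = √(3² + 3² + 0²) = √18 ≈ 4.243
|n| = √(5² + 3² + 0²) = √34 ≈ 5.831
cos θ = (m·n)/(|m||n|) = 24/(4.243·5.831) ≈ 0.9701
θ = arccos(0.9701) ≈ 14.04°

14.04°


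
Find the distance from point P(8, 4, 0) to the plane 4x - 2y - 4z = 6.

distance = |a·x₀ + b·y₀ + c·z₀ - d| / √(a² + b² + c²)
  = |4·8 + (-2)·4 + (-4)·0 - 6| / √(4² + (-2)² + (-4)²)
  = |32 - 8 + 0 - 6| / √(16 + 4 + 16)
  = |18| / √36
  = 18 / 6
  ≈ 3

3


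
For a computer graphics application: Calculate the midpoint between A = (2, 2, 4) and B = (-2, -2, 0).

M = ((x₁+x₂)/2, (y₁+y₂)/2, (z₁+z₂)/2)
  = ((2 - 2)/2, (2 - 2)/2, (4 + 0)/2)
  = (0/2, 0/2, 4/2)
  = (0, 0, 2)

(0, 0, 2)


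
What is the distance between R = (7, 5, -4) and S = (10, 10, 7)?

d = √[(x₂-x₁)² + (y₂-y₁)² + (z₂-z₁)²]
  = √[3² + 5² + 11²]
  = √[9 + 25 + 121]
  = √155
  ≈ 12.45

12.45


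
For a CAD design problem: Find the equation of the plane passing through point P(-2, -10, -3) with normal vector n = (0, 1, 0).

The plane through P with normal n = (a, b, c) satisfies n·(r - P) = 0,
i.e. ax + by + cz = a·x₀ + b·y₀ + c·z₀.
d = 0·(-2) + 1·(-10) + 0·(-3)
  = 0 - 10 + 0
  = -10
Equation: y = -10

y = -10


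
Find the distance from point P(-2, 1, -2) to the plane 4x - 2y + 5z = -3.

distance = |a·x₀ + b·y₀ + c·z₀ - d| / √(a² + b² + c²)
  = |4·(-2) + (-2)·1 + 5·(-2) - (-3)| / √(4² + (-2)² + 5²)
  = |-8 - 2 - 10 + 3| / √(16 + 4 + 25)
  = |-17| / √45
  = 17 / 6.708
  ≈ 2.534

2.534


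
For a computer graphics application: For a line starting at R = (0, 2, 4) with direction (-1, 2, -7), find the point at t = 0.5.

P(t) = R + t·d
  = (0 + (-1)·0.5, 2 + 2·0.5, 4 + (-7)·0.5)
  = (0 - 0.5, 2 + 1, 4 - 3.5)
  = (-0.5, 3, 0.5)

(-0.5, 3, 0.5)


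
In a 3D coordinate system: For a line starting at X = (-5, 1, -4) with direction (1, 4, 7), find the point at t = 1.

P(t) = X + t·d
  = (-5 + 1·1, 1 + 4·1, -4 + 7·1)
  = (-5 + 1, 1 + 4, -4 + 7)
  = (-4, 5, 3)

(-4, 5, 3)


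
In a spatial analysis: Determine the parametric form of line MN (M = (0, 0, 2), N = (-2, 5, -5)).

Direction vector d = N - M = (-2 + 0, 5 + 0, -5 - 2) = (-2, 5, -7)
Parametric form r = M + t·d:
x = 0 - 2t, y = 0 + 5t, z = 2 - 7t

x = 0 - 2t, y = 0 + 5t, z = 2 - 7t


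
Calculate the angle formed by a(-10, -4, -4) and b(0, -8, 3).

a·b = (-10)·0 + (-4)·(-8) + (-4)·3 = 0 + 32 - 12 = 20
|a| = √((-10)² + (-4)² + (-4)²) = √132 ≈ 11.49
|b| = √(0² + (-8)² + 3²) = √73 ≈ 8.544
cos θ = (a·b)/(|a||b|) = 20/(11.49·8.544) ≈ 0.2037
θ = arccos(0.2037) ≈ 78.24°

78.24°


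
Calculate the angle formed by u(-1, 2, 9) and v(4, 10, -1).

u·v = (-1)·4 + 2·10 + 9·(-1) = -4 + 20 - 9 = 7
|u| = √((-1)² + 2² + 9²) = √86 ≈ 9.274
|v| = √(4² + 10² + (-1)²) = √117 ≈ 10.82
cos θ = (u·v)/(|u||v|) = 7/(9.274·10.82) ≈ 0.06978
θ = arccos(0.06978) ≈ 86°

86°


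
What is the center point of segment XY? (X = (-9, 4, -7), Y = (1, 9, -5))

M = ((x₁+x₂)/2, (y₁+y₂)/2, (z₁+z₂)/2)
  = ((-9 + 1)/2, (4 + 9)/2, (-7 - 5)/2)
  = (-8/2, 13/2, -12/2)
  = (-4, 6.5, -6)

(-4, 6.5, -6)


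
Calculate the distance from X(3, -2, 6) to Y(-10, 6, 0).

d = √[(x₂-x₁)² + (y₂-y₁)² + (z₂-z₁)²]
  = √[(-13)² + 8² + (-6)²]
  = √[169 + 64 + 36]
  = √269
  ≈ 16.4

16.4


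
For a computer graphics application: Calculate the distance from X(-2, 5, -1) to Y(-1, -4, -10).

d = √[(x₂-x₁)² + (y₂-y₁)² + (z₂-z₁)²]
  = √[1² + (-9)² + (-9)²]
  = √[1 + 81 + 81]
  = √163
  ≈ 12.77

12.77


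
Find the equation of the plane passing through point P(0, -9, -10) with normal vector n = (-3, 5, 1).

The plane through P with normal n = (a, b, c) satisfies n·(r - P) = 0,
i.e. ax + by + cz = a·x₀ + b·y₀ + c·z₀.
d = (-3)·0 + 5·(-9) + 1·(-10)
  = 0 - 45 - 10
  = -55
Equation: -3x + 5y + z = -55

-3x + 5y + z = -55


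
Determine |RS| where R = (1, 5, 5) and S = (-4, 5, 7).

d = √[(x₂-x₁)² + (y₂-y₁)² + (z₂-z₁)²]
  = √[(-5)² + 0² + 2²]
  = √[25 + 0 + 4]
  = √29
  ≈ 5.385

5.385


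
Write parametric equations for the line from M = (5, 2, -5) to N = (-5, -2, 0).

Direction vector d = N - M = (-5 - 5, -2 - 2, 0 + 5) = (-10, -4, 5)
Parametric form r = M + t·d:
x = 5 - 10t, y = 2 - 4t, z = -5 + 5t

x = 5 - 10t, y = 2 - 4t, z = -5 + 5t


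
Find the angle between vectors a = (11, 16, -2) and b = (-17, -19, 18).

a·b = 11·(-17) + 16·(-19) + (-2)·18 = -187 - 304 - 36 = -527
|a| = √(11² + 16² + (-2)²) = √381 ≈ 19.52
|b| = √((-17)² + (-19)² + 18²) = √974 ≈ 31.21
cos θ = (a·b)/(|a||b|) = -527/(19.52·31.21) ≈ -0.8651
θ = arccos(-0.8651) ≈ 149.9°

149.9°


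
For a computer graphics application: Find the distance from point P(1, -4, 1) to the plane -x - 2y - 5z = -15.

distance = |a·x₀ + b·y₀ + c·z₀ - d| / √(a² + b² + c²)
  = |(-1)·1 + (-2)·(-4) + (-5)·1 - (-15)| / √((-1)² + (-2)² + (-5)²)
  = |-1 + 8 - 5 + 15| / √(1 + 4 + 25)
  = |17| / √30
  = 17 / 5.477
  ≈ 3.104

3.104


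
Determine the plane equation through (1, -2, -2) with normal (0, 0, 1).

The plane through P with normal n = (a, b, c) satisfies n·(r - P) = 0,
i.e. ax + by + cz = a·x₀ + b·y₀ + c·z₀.
d = 0·1 + 0·(-2) + 1·(-2)
  = 0 + 0 - 2
  = -2
Equation: z = -2

z = -2


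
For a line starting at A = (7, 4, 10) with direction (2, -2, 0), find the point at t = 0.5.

P(t) = A + t·d
  = (7 + 2·0.5, 4 + (-2)·0.5, 10 + 0·0.5)
  = (7 + 1, 4 - 1, 10 + 0)
  = (8, 3, 10)

(8, 3, 10)


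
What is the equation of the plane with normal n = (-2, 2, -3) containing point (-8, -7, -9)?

The plane through P with normal n = (a, b, c) satisfies n·(r - P) = 0,
i.e. ax + by + cz = a·x₀ + b·y₀ + c·z₀.
d = (-2)·(-8) + 2·(-7) + (-3)·(-9)
  = 16 - 14 + 27
  = 29
Equation: -2x + 2y - 3z = 29

-2x + 2y - 3z = 29


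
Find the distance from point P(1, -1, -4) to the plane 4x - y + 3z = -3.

distance = |a·x₀ + b·y₀ + c·z₀ - d| / √(a² + b² + c²)
  = |4·1 + (-1)·(-1) + 3·(-4) - (-3)| / √(4² + (-1)² + 3²)
  = |4 + 1 - 12 + 3| / √(16 + 1 + 9)
  = |-4| / √26
  = 4 / 5.099
  ≈ 0.7845

0.7845


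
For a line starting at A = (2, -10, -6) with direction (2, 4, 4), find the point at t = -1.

P(t) = A + t·d
  = (2 + 2·(-1), -10 + 4·(-1), -6 + 4·(-1))
  = (2 - 2, -10 - 4, -6 - 4)
  = (0, -14, -10)

(0, -14, -10)


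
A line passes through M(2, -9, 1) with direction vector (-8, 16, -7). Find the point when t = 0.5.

P(t) = M + t·d
  = (2 + (-8)·0.5, -9 + 16·0.5, 1 + (-7)·0.5)
  = (2 - 4, -9 + 8, 1 - 3.5)
  = (-2, -1, -2.5)

(-2, -1, -2.5)


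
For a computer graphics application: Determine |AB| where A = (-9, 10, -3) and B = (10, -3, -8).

d = √[(x₂-x₁)² + (y₂-y₁)² + (z₂-z₁)²]
  = √[19² + (-13)² + (-5)²]
  = √[361 + 169 + 25]
  = √555
  ≈ 23.56

23.56


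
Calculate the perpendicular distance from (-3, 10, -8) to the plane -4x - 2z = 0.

distance = |a·x₀ + b·y₀ + c·z₀ - d| / √(a² + b² + c²)
  = |(-4)·(-3) + 0·10 + (-2)·(-8) - 0| / √((-4)² + 0² + (-2)²)
  = |12 + 0 + 16 + 0| / √(16 + 0 + 4)
  = |28| / √20
  = 28 / 4.472
  ≈ 6.261

6.261


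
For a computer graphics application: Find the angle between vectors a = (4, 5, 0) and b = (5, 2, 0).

a·b = 4·5 + 5·2 + 0·0 = 20 + 10 + 0 = 30
|a| = √(4² + 5² + 0²) = √41 ≈ 6.403
|b| = √(5² + 2² + 0²) = √29 ≈ 5.385
cos θ = (a·b)/(|a||b|) = 30/(6.403·5.385) ≈ 0.87
θ = arccos(0.87) ≈ 29.54°

29.54°


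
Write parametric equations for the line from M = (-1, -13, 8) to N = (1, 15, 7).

Direction vector d = N - M = (1 + 1, 15 + 13, 7 - 8) = (2, 28, -1)
Parametric form r = M + t·d:
x = -1 + 2t, y = -13 + 28t, z = 8 - t

x = -1 + 2t, y = -13 + 28t, z = 8 - t


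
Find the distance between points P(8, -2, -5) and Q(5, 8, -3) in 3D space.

d = √[(x₂-x₁)² + (y₂-y₁)² + (z₂-z₁)²]
  = √[(-3)² + 10² + 2²]
  = √[9 + 100 + 4]
  = √113
  ≈ 10.63

10.63


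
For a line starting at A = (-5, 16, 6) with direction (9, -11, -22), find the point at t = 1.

P(t) = A + t·d
  = (-5 + 9·1, 16 + (-11)·1, 6 + (-22)·1)
  = (-5 + 9, 16 - 11, 6 - 22)
  = (4, 5, -16)

(4, 5, -16)


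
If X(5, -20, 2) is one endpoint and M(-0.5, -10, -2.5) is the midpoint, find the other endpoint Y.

Y = 2M - X
  = (2·(-0.5) - 5, 2·(-10) - (-20), 2·(-2.5) - 2)
  = (-1 - 5, -20 + 20, -5 - 2)
  = (-6, 0, -7)

(-6, 0, -7)


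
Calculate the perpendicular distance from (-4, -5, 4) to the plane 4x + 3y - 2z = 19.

distance = |a·x₀ + b·y₀ + c·z₀ - d| / √(a² + b² + c²)
  = |4·(-4) + 3·(-5) + (-2)·4 - 19| / √(4² + 3² + (-2)²)
  = |-16 - 15 - 8 - 19| / √(16 + 9 + 4)
  = |-58| / √29
  = 58 / 5.385
  ≈ 10.77

10.77


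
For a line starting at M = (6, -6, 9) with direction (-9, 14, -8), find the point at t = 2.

P(t) = M + t·d
  = (6 + (-9)·2, -6 + 14·2, 9 + (-8)·2)
  = (6 - 18, -6 + 28, 9 - 16)
  = (-12, 22, -7)

(-12, 22, -7)


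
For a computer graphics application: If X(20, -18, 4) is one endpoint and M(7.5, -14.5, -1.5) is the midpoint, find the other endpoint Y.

Y = 2M - X
  = (2·7.5 - 20, 2·(-14.5) - (-18), 2·(-1.5) - 4)
  = (15 - 20, -29 + 18, -3 - 4)
  = (-5, -11, -7)

(-5, -11, -7)


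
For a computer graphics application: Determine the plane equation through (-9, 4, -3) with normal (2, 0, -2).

The plane through P with normal n = (a, b, c) satisfies n·(r - P) = 0,
i.e. ax + by + cz = a·x₀ + b·y₀ + c·z₀.
d = 2·(-9) + 0·4 + (-2)·(-3)
  = -18 + 0 + 6
  = -12
Equation: 2x - 2z = -12

2x - 2z = -12


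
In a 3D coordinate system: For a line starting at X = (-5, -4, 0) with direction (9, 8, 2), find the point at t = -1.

P(t) = X + t·d
  = (-5 + 9·(-1), -4 + 8·(-1), 0 + 2·(-1))
  = (-5 - 9, -4 - 8, 0 - 2)
  = (-14, -12, -2)

(-14, -12, -2)


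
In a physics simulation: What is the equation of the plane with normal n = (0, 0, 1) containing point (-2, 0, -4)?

The plane through P with normal n = (a, b, c) satisfies n·(r - P) = 0,
i.e. ax + by + cz = a·x₀ + b·y₀ + c·z₀.
d = 0·(-2) + 0·0 + 1·(-4)
  = 0 + 0 - 4
  = -4
Equation: z = -4

z = -4


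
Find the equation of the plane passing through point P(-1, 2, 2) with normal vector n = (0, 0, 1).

The plane through P with normal n = (a, b, c) satisfies n·(r - P) = 0,
i.e. ax + by + cz = a·x₀ + b·y₀ + c·z₀.
d = 0·(-1) + 0·2 + 1·2
  = 0 + 0 + 2
  = 2
Equation: z = 2

z = 2


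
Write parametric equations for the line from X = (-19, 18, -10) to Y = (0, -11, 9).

Direction vector d = Y - X = (0 + 19, -11 - 18, 9 + 10) = (19, -29, 19)
Parametric form r = X + t·d:
x = -19 + 19t, y = 18 - 29t, z = -10 + 19t

x = -19 + 19t, y = 18 - 29t, z = -10 + 19t


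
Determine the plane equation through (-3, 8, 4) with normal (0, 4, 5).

The plane through P with normal n = (a, b, c) satisfies n·(r - P) = 0,
i.e. ax + by + cz = a·x₀ + b·y₀ + c·z₀.
d = 0·(-3) + 4·8 + 5·4
  = 0 + 32 + 20
  = 52
Equation: 4y + 5z = 52

4y + 5z = 52


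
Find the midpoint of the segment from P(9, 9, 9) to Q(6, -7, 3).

M = ((x₁+x₂)/2, (y₁+y₂)/2, (z₁+z₂)/2)
  = ((9 + 6)/2, (9 - 7)/2, (9 + 3)/2)
  = (15/2, 2/2, 12/2)
  = (7.5, 1, 6)

(7.5, 1, 6)


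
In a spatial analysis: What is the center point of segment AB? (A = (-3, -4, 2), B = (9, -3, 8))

M = ((x₁+x₂)/2, (y₁+y₂)/2, (z₁+z₂)/2)
  = ((-3 + 9)/2, (-4 - 3)/2, (2 + 8)/2)
  = (6/2, -7/2, 10/2)
  = (3, -3.5, 5)

(3, -3.5, 5)


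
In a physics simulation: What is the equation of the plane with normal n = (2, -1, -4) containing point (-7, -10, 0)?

The plane through P with normal n = (a, b, c) satisfies n·(r - P) = 0,
i.e. ax + by + cz = a·x₀ + b·y₀ + c·z₀.
d = 2·(-7) + (-1)·(-10) + (-4)·0
  = -14 + 10 + 0
  = -4
Equation: 2x - y - 4z = -4

2x - y - 4z = -4


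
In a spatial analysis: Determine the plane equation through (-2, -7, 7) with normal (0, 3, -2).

The plane through P with normal n = (a, b, c) satisfies n·(r - P) = 0,
i.e. ax + by + cz = a·x₀ + b·y₀ + c·z₀.
d = 0·(-2) + 3·(-7) + (-2)·7
  = 0 - 21 - 14
  = -35
Equation: 3y - 2z = -35

3y - 2z = -35


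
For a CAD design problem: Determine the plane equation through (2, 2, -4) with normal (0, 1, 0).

The plane through P with normal n = (a, b, c) satisfies n·(r - P) = 0,
i.e. ax + by + cz = a·x₀ + b·y₀ + c·z₀.
d = 0·2 + 1·2 + 0·(-4)
  = 0 + 2 + 0
  = 2
Equation: y = 2

y = 2


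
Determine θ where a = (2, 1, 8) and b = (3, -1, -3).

a·b = 2·3 + 1·(-1) + 8·(-3) = 6 - 1 - 24 = -19
|a| = √(2² + 1² + 8²) = √69 ≈ 8.307
|b| = √(3² + (-1)² + (-3)²) = √19 ≈ 4.359
cos θ = (a·b)/(|a||b|) = -19/(8.307·4.359) ≈ -0.5247
θ = arccos(-0.5247) ≈ 121.7°

121.7°


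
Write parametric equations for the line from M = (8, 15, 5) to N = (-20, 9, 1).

Direction vector d = N - M = (-20 - 8, 9 - 15, 1 - 5) = (-28, -6, -4)
Parametric form r = M + t·d:
x = 8 - 28t, y = 15 - 6t, z = 5 - 4t

x = 8 - 28t, y = 15 - 6t, z = 5 - 4t


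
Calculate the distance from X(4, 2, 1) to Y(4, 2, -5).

d = √[(x₂-x₁)² + (y₂-y₁)² + (z₂-z₁)²]
  = √[0² + 0² + (-6)²]
  = √[0 + 0 + 36]
  = √36
  ≈ 6

6


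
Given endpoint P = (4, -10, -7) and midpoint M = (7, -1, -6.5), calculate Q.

Q = 2M - P
  = (2·7 - 4, 2·(-1) - (-10), 2·(-6.5) - (-7))
  = (14 - 4, -2 + 10, -13 + 7)
  = (10, 8, -6)

(10, 8, -6)


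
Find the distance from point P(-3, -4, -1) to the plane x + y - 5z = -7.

distance = |a·x₀ + b·y₀ + c·z₀ - d| / √(a² + b² + c²)
  = |1·(-3) + 1·(-4) + (-5)·(-1) - (-7)| / √(1² + 1² + (-5)²)
  = |-3 - 4 + 5 + 7| / √(1 + 1 + 25)
  = |5| / √27
  = 5 / 5.196
  ≈ 0.9623

0.9623


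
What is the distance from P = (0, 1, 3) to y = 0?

distance = |a·x₀ + b·y₀ + c·z₀ - d| / √(a² + b² + c²)
  = |0·0 + 1·1 + 0·3 - 0| / √(0² + 1² + 0²)
  = |0 + 1 + 0 + 0| / √(0 + 1 + 0)
  = |1| / √1
  = 1 / 1
  ≈ 1

1


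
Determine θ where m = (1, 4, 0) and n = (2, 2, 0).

m·n = 1·2 + 4·2 + 0·0 = 2 + 8 + 0 = 10
|m| = √(1² + 4² + 0²) = √17 ≈ 4.123
|n| = √(2² + 2² + 0²) = √8 ≈ 2.828
cos θ = (m·n)/(|m||n|) = 10/(4.123·2.828) ≈ 0.8575
θ = arccos(0.8575) ≈ 30.96°

30.96°


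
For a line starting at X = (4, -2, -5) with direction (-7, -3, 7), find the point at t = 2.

P(t) = X + t·d
  = (4 + (-7)·2, -2 + (-3)·2, -5 + 7·2)
  = (4 - 14, -2 - 6, -5 + 14)
  = (-10, -8, 9)

(-10, -8, 9)


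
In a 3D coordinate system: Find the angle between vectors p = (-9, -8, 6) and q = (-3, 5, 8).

p·q = (-9)·(-3) + (-8)·5 + 6·8 = 27 - 40 + 48 = 35
|p| = √((-9)² + (-8)² + 6²) = √181 ≈ 13.45
|q| = √((-3)² + 5² + 8²) = √98 ≈ 9.899
cos θ = (p·q)/(|p||q|) = 35/(13.45·9.899) ≈ 0.2628
θ = arccos(0.2628) ≈ 74.76°

74.76°


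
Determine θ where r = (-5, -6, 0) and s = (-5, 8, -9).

r·s = (-5)·(-5) + (-6)·8 + 0·(-9) = 25 - 48 + 0 = -23
|r| = √((-5)² + (-6)² + 0²) = √61 ≈ 7.81
|s| = √((-5)² + 8² + (-9)²) = √170 ≈ 13.04
cos θ = (r·s)/(|r||s|) = -23/(7.81·13.04) ≈ -0.2259
θ = arccos(-0.2259) ≈ 103.1°

103.1°


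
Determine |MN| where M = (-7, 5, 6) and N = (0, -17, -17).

d = √[(x₂-x₁)² + (y₂-y₁)² + (z₂-z₁)²]
  = √[7² + (-22)² + (-23)²]
  = √[49 + 484 + 529]
  = √1062
  ≈ 32.59

32.59


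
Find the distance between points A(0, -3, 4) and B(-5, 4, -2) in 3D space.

d = √[(x₂-x₁)² + (y₂-y₁)² + (z₂-z₁)²]
  = √[(-5)² + 7² + (-6)²]
  = √[25 + 49 + 36]
  = √110
  ≈ 10.49

10.49


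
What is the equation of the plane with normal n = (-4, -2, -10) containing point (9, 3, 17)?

The plane through P with normal n = (a, b, c) satisfies n·(r - P) = 0,
i.e. ax + by + cz = a·x₀ + b·y₀ + c·z₀.
d = (-4)·9 + (-2)·3 + (-10)·17
  = -36 - 6 - 170
  = -212
Equation: -4x - 2y - 10z = -212

-4x - 2y - 10z = -212


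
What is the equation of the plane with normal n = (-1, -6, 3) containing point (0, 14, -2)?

The plane through P with normal n = (a, b, c) satisfies n·(r - P) = 0,
i.e. ax + by + cz = a·x₀ + b·y₀ + c·z₀.
d = (-1)·0 + (-6)·14 + 3·(-2)
  = 0 - 84 - 6
  = -90
Equation: -x - 6y + 3z = -90

-x - 6y + 3z = -90


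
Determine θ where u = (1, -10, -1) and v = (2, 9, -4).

u·v = 1·2 + (-10)·9 + (-1)·(-4) = 2 - 90 + 4 = -84
|u| = √(1² + (-10)² + (-1)²) = √102 ≈ 10.1
|v| = √(2² + 9² + (-4)²) = √101 ≈ 10.05
cos θ = (u·v)/(|u||v|) = -84/(10.1·10.05) ≈ -0.8276
θ = arccos(-0.8276) ≈ 145.9°

145.9°


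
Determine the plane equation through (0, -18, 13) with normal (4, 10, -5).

The plane through P with normal n = (a, b, c) satisfies n·(r - P) = 0,
i.e. ax + by + cz = a·x₀ + b·y₀ + c·z₀.
d = 4·0 + 10·(-18) + (-5)·13
  = 0 - 180 - 65
  = -245
Equation: 4x + 10y - 5z = -245

4x + 10y - 5z = -245


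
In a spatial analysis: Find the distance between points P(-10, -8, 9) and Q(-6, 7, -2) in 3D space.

d = √[(x₂-x₁)² + (y₂-y₁)² + (z₂-z₁)²]
  = √[4² + 15² + (-11)²]
  = √[16 + 225 + 121]
  = √362
  ≈ 19.03

19.03


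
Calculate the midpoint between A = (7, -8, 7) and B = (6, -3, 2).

M = ((x₁+x₂)/2, (y₁+y₂)/2, (z₁+z₂)/2)
  = ((7 + 6)/2, (-8 - 3)/2, (7 + 2)/2)
  = (13/2, -11/2, 9/2)
  = (6.5, -5.5, 4.5)

(6.5, -5.5, 4.5)


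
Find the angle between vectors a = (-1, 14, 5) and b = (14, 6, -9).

a·b = (-1)·14 + 14·6 + 5·(-9) = -14 + 84 - 45 = 25
|a| = √((-1)² + 14² + 5²) = √222 ≈ 14.9
|b| = √(14² + 6² + (-9)²) = √313 ≈ 17.69
cos θ = (a·b)/(|a||b|) = 25/(14.9·17.69) ≈ 0.09484
θ = arccos(0.09484) ≈ 84.56°

84.56°


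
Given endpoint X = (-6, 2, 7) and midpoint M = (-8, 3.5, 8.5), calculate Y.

Y = 2M - X
  = (2·(-8) - (-6), 2·3.5 - 2, 2·8.5 - 7)
  = (-16 + 6, 7 - 2, 17 - 7)
  = (-10, 5, 10)

(-10, 5, 10)


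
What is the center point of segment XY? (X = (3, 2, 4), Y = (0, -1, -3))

M = ((x₁+x₂)/2, (y₁+y₂)/2, (z₁+z₂)/2)
  = ((3 + 0)/2, (2 - 1)/2, (4 - 3)/2)
  = (3/2, 1/2, 1/2)
  = (1.5, 0.5, 0.5)

(1.5, 0.5, 0.5)


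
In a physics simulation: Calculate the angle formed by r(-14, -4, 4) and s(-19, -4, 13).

r·s = (-14)·(-19) + (-4)·(-4) + 4·13 = 266 + 16 + 52 = 334
|r| = √((-14)² + (-4)² + 4²) = √228 ≈ 15.1
|s| = √((-19)² + (-4)² + 13²) = √546 ≈ 23.37
cos θ = (r·s)/(|r||s|) = 334/(15.1·23.37) ≈ 0.9466
θ = arccos(0.9466) ≈ 18.8°

18.8°


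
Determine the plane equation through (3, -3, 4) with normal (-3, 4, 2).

The plane through P with normal n = (a, b, c) satisfies n·(r - P) = 0,
i.e. ax + by + cz = a·x₀ + b·y₀ + c·z₀.
d = (-3)·3 + 4·(-3) + 2·4
  = -9 - 12 + 8
  = -13
Equation: -3x + 4y + 2z = -13

-3x + 4y + 2z = -13


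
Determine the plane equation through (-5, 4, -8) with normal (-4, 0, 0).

The plane through P with normal n = (a, b, c) satisfies n·(r - P) = 0,
i.e. ax + by + cz = a·x₀ + b·y₀ + c·z₀.
d = (-4)·(-5) + 0·4 + 0·(-8)
  = 20 + 0 + 0
  = 20
Equation: -4x = 20

-4x = 20


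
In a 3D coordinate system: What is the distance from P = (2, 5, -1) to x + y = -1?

distance = |a·x₀ + b·y₀ + c·z₀ - d| / √(a² + b² + c²)
  = |1·2 + 1·5 + 0·(-1) - (-1)| / √(1² + 1² + 0²)
  = |2 + 5 + 0 + 1| / √(1 + 1 + 0)
  = |8| / √2
  = 8 / 1.414
  ≈ 5.657

5.657


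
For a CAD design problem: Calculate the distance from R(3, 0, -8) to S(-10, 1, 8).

d = √[(x₂-x₁)² + (y₂-y₁)² + (z₂-z₁)²]
  = √[(-13)² + 1² + 16²]
  = √[169 + 1 + 256]
  = √426
  ≈ 20.64

20.64


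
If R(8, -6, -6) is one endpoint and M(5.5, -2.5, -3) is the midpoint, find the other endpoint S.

S = 2M - R
  = (2·5.5 - 8, 2·(-2.5) - (-6), 2·(-3) - (-6))
  = (11 - 8, -5 + 6, -6 + 6)
  = (3, 1, 0)

(3, 1, 0)


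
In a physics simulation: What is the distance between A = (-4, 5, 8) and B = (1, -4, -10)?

d = √[(x₂-x₁)² + (y₂-y₁)² + (z₂-z₁)²]
  = √[5² + (-9)² + (-18)²]
  = √[25 + 81 + 324]
  = √430
  ≈ 20.74

20.74


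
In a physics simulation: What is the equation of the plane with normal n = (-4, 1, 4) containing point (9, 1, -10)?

The plane through P with normal n = (a, b, c) satisfies n·(r - P) = 0,
i.e. ax + by + cz = a·x₀ + b·y₀ + c·z₀.
d = (-4)·9 + 1·1 + 4·(-10)
  = -36 + 1 - 40
  = -75
Equation: -4x + y + 4z = -75

-4x + y + 4z = -75


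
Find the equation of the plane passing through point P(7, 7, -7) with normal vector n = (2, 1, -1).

The plane through P with normal n = (a, b, c) satisfies n·(r - P) = 0,
i.e. ax + by + cz = a·x₀ + b·y₀ + c·z₀.
d = 2·7 + 1·7 + (-1)·(-7)
  = 14 + 7 + 7
  = 28
Equation: 2x + y - z = 28

2x + y - z = 28


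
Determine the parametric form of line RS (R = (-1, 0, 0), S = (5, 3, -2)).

Direction vector d = S - R = (5 + 1, 3 + 0, -2 + 0) = (6, 3, -2)
Parametric form r = R + t·d:
x = -1 + 6t, y = 0 + 3t, z = 0 - 2t

x = -1 + 6t, y = 0 + 3t, z = 0 - 2t


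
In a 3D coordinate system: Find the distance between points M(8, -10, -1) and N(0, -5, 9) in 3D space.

d = √[(x₂-x₁)² + (y₂-y₁)² + (z₂-z₁)²]
  = √[(-8)² + 5² + 10²]
  = √[64 + 25 + 100]
  = √189
  ≈ 13.75

13.75


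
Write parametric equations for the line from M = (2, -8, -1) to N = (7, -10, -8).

Direction vector d = N - M = (7 - 2, -10 + 8, -8 + 1) = (5, -2, -7)
Parametric form r = M + t·d:
x = 2 + 5t, y = -8 - 2t, z = -1 - 7t

x = 2 + 5t, y = -8 - 2t, z = -1 - 7t


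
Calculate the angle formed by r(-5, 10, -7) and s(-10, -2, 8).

r·s = (-5)·(-10) + 10·(-2) + (-7)·8 = 50 - 20 - 56 = -26
|r| = √((-5)² + 10² + (-7)²) = √174 ≈ 13.19
|s| = √((-10)² + (-2)² + 8²) = √168 ≈ 12.96
cos θ = (r·s)/(|r||s|) = -26/(13.19·12.96) ≈ -0.1521
θ = arccos(-0.1521) ≈ 98.75°

98.75°


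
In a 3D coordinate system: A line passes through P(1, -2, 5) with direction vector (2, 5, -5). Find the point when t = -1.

P(t) = P + t·d
  = (1 + 2·(-1), -2 + 5·(-1), 5 + (-5)·(-1))
  = (1 - 2, -2 - 5, 5 + 5)
  = (-1, -7, 10)

(-1, -7, 10)


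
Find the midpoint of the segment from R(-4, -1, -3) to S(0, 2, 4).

M = ((x₁+x₂)/2, (y₁+y₂)/2, (z₁+z₂)/2)
  = ((-4 + 0)/2, (-1 + 2)/2, (-3 + 4)/2)
  = (-4/2, 1/2, 1/2)
  = (-2, 0.5, 0.5)

(-2, 0.5, 0.5)


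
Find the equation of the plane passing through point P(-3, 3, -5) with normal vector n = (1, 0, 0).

The plane through P with normal n = (a, b, c) satisfies n·(r - P) = 0,
i.e. ax + by + cz = a·x₀ + b·y₀ + c·z₀.
d = 1·(-3) + 0·3 + 0·(-5)
  = -3 + 0 + 0
  = -3
Equation: x = -3

x = -3


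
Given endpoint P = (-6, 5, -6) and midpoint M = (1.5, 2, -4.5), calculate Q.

Q = 2M - P
  = (2·1.5 - (-6), 2·2 - 5, 2·(-4.5) - (-6))
  = (3 + 6, 4 - 5, -9 + 6)
  = (9, -1, -3)

(9, -1, -3)


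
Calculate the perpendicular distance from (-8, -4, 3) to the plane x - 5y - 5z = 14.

distance = |a·x₀ + b·y₀ + c·z₀ - d| / √(a² + b² + c²)
  = |1·(-8) + (-5)·(-4) + (-5)·3 - 14| / √(1² + (-5)² + (-5)²)
  = |-8 + 20 - 15 - 14| / √(1 + 25 + 25)
  = |-17| / √51
  = 17 / 7.141
  ≈ 2.38

2.38


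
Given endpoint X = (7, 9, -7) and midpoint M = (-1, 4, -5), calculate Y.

Y = 2M - X
  = (2·(-1) - 7, 2·4 - 9, 2·(-5) - (-7))
  = (-2 - 7, 8 - 9, -10 + 7)
  = (-9, -1, -3)

(-9, -1, -3)


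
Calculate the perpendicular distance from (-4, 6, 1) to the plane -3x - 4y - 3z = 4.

distance = |a·x₀ + b·y₀ + c·z₀ - d| / √(a² + b² + c²)
  = |(-3)·(-4) + (-4)·6 + (-3)·1 - 4| / √((-3)² + (-4)² + (-3)²)
  = |12 - 24 - 3 - 4| / √(9 + 16 + 9)
  = |-19| / √34
  = 19 / 5.831
  ≈ 3.258

3.258


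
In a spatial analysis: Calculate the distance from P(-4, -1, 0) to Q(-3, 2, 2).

d = √[(x₂-x₁)² + (y₂-y₁)² + (z₂-z₁)²]
  = √[1² + 3² + 2²]
  = √[1 + 9 + 4]
  = √14
  ≈ 3.742

3.742


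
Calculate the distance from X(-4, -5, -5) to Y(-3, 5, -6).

d = √[(x₂-x₁)² + (y₂-y₁)² + (z₂-z₁)²]
  = √[1² + 10² + (-1)²]
  = √[1 + 100 + 1]
  = √102
  ≈ 10.1

10.1


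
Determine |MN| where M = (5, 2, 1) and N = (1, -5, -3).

d = √[(x₂-x₁)² + (y₂-y₁)² + (z₂-z₁)²]
  = √[(-4)² + (-7)² + (-4)²]
  = √[16 + 49 + 16]
  = √81
  ≈ 9

9


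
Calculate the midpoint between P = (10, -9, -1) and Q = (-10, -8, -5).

M = ((x₁+x₂)/2, (y₁+y₂)/2, (z₁+z₂)/2)
  = ((10 - 10)/2, (-9 - 8)/2, (-1 - 5)/2)
  = (0/2, -17/2, -6/2)
  = (0, -8.5, -3)

(0, -8.5, -3)


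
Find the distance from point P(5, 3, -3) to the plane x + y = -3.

distance = |a·x₀ + b·y₀ + c·z₀ - d| / √(a² + b² + c²)
  = |1·5 + 1·3 + 0·(-3) - (-3)| / √(1² + 1² + 0²)
  = |5 + 3 + 0 + 3| / √(1 + 1 + 0)
  = |11| / √2
  = 11 / 1.414
  ≈ 7.778

7.778


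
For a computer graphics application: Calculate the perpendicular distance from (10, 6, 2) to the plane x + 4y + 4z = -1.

distance = |a·x₀ + b·y₀ + c·z₀ - d| / √(a² + b² + c²)
  = |1·10 + 4·6 + 4·2 - (-1)| / √(1² + 4² + 4²)
  = |10 + 24 + 8 + 1| / √(1 + 16 + 16)
  = |43| / √33
  = 43 / 5.745
  ≈ 7.485

7.485


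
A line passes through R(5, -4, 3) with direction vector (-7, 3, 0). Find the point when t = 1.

P(t) = R + t·d
  = (5 + (-7)·1, -4 + 3·1, 3 + 0·1)
  = (5 - 7, -4 + 3, 3 + 0)
  = (-2, -1, 3)

(-2, -1, 3)


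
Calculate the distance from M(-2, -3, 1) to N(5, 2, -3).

d = √[(x₂-x₁)² + (y₂-y₁)² + (z₂-z₁)²]
  = √[7² + 5² + (-4)²]
  = √[49 + 25 + 16]
  = √90
  ≈ 9.487

9.487


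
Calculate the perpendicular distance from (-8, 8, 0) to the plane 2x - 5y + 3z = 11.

distance = |a·x₀ + b·y₀ + c·z₀ - d| / √(a² + b² + c²)
  = |2·(-8) + (-5)·8 + 3·0 - 11| / √(2² + (-5)² + 3²)
  = |-16 - 40 + 0 - 11| / √(4 + 25 + 9)
  = |-67| / √38
  = 67 / 6.164
  ≈ 10.87

10.87


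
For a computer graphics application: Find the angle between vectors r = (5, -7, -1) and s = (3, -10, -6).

r·s = 5·3 + (-7)·(-10) + (-1)·(-6) = 15 + 70 + 6 = 91
|r| = √(5² + (-7)² + (-1)²) = √75 ≈ 8.66
|s| = √(3² + (-10)² + (-6)²) = √145 ≈ 12.04
cos θ = (r·s)/(|r||s|) = 91/(8.66·12.04) ≈ 0.8726
θ = arccos(0.8726) ≈ 29.24°

29.24°


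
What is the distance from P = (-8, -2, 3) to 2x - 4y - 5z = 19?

distance = |a·x₀ + b·y₀ + c·z₀ - d| / √(a² + b² + c²)
  = |2·(-8) + (-4)·(-2) + (-5)·3 - 19| / √(2² + (-4)² + (-5)²)
  = |-16 + 8 - 15 - 19| / √(4 + 16 + 25)
  = |-42| / √45
  = 42 / 6.708
  ≈ 6.261

6.261


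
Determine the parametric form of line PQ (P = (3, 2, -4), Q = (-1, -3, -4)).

Direction vector d = Q - P = (-1 - 3, -3 - 2, -4 + 4) = (-4, -5, 0)
Parametric form r = P + t·d:
x = 3 - 4t, y = 2 - 5t, z = -4

x = 3 - 4t, y = 2 - 5t, z = -4


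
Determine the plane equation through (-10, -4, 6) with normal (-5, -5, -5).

The plane through P with normal n = (a, b, c) satisfies n·(r - P) = 0,
i.e. ax + by + cz = a·x₀ + b·y₀ + c·z₀.
d = (-5)·(-10) + (-5)·(-4) + (-5)·6
  = 50 + 20 - 30
  = 40
Equation: -5x - 5y - 5z = 40

-5x - 5y - 5z = 40


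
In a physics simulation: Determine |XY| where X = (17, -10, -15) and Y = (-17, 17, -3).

d = √[(x₂-x₁)² + (y₂-y₁)² + (z₂-z₁)²]
  = √[(-34)² + 27² + 12²]
  = √[1156 + 729 + 144]
  = √2029
  ≈ 45.04

45.04
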